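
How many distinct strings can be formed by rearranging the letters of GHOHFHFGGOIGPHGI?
16! / (2! × 2! × 2! × 4! × 5! × 1!) = 908107200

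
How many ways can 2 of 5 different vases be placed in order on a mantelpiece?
P(5,2) = 5!/(5-2)! = 20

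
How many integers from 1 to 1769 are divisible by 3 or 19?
⌊1769/3⌋ + ⌊1769/19⌋ - ⌊1769/57⌋ = 589 + 93 - 31 = 651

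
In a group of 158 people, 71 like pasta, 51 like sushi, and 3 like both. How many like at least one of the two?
|A∪B| = |A| + |B| - |A∩B| = 71 + 51 - 3 = 119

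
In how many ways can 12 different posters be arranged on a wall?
12! = 479001600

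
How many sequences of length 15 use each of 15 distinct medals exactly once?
15! = 1307674368000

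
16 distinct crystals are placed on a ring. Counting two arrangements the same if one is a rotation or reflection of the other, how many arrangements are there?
(16-1)!/2 = 1307674368000/2 = 653837184000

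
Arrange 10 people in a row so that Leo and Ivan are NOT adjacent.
Total - adjacent = 10! - (10-1)!×2 = 3628800 - 725760 = 2903040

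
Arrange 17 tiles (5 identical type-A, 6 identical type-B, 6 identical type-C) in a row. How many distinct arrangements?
17! / (5! × 6! × 6!) = 5717712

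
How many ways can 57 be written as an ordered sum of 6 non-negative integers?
C(57+6-1, 6-1) = C(62, 5) = 6471002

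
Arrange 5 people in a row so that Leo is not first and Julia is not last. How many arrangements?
By inclusion-exclusion: 5! - 2×(5-1)! + (5-2)! = 120 - 48 + 6 = 78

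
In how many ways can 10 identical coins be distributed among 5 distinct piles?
C(10+5-1, 5-1) = C(14, 4) = 1001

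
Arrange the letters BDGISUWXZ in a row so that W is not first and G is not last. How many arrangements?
By inclusion-exclusion: 9! - 2×(9-1)! + (9-2)! = 362880 - 80640 + 5040 = 287280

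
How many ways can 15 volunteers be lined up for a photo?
15! = 1307674368000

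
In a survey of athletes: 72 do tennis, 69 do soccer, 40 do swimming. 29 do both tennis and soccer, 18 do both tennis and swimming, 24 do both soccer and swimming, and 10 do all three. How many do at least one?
|A∪B∪C| = 72+69+40-29-18-24+10 = 120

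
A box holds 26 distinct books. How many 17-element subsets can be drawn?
C(26,17) = 26!/(17!×9!) = 3124550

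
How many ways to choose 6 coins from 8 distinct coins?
C(8,6) = 8!/(6!×2!) = 28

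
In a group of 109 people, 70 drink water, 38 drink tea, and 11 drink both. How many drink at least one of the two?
|A∪B| = |A| + |B| - |A∩B| = 70 + 38 - 11 = 97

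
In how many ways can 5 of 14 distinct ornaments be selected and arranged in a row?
P(14,5) = 14!/(14-5)! = 240240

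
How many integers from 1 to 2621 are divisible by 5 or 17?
⌊2621/5⌋ + ⌊2621/17⌋ - ⌊2621/85⌋ = 524 + 154 - 30 = 648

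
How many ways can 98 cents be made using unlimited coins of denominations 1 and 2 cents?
Coefficient of x^98 in 1/(1-x^1) · 1/(1-x^2). Use j coins of 2 for j = 0..⌊98/2⌋ = 49, the rest in 1s: 49 + 1 = 50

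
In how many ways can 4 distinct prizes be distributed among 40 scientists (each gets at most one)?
P(40,4) = 40!/(40-4)! = 2193360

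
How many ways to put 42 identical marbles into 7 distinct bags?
C(42+7-1, 7-1) = C(48, 6) = 12271512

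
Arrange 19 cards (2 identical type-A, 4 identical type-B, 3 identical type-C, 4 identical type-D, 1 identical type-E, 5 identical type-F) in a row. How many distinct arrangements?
19! / (2! × 4! × 3! × 4! × 1! × 5!) = 146659312800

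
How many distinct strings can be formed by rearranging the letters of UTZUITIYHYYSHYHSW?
17! / (2! × 1! × 4! × 2! × 1! × 2! × 3! × 2!) = 154378224000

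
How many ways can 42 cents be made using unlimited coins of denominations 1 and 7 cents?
Coefficient of x^42 in 1/(1-x^1) · 1/(1-x^7). Use j coins of 7 for j = 0..⌊42/7⌋ = 6, the rest in 1s: 6 + 1 = 7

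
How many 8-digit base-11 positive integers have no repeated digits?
First digit: 10 choices (nonzero). Then descending: 10 × 10 × 9 × 8 × 7 × 6 × 5 × 4 = 6048000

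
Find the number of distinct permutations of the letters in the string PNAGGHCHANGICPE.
15! / (2! × 2! × 1! × 2! × 1! × 2! × 2! × 3!) = 6810804000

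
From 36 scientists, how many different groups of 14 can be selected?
C(36,14) = 36!/(14!×22!) = 3796297200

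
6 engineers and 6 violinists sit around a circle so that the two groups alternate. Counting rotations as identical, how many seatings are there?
Fix one of the engineers: (6-1)! ways for the remaining engineers, × 6! ways for the violinists = 120 × 720 = 86400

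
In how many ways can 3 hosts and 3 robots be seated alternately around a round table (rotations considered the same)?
Fix one of the hosts: (3-1)! ways for the remaining hosts, × 3! ways for the robots = 2 × 6 = 12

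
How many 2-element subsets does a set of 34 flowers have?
C(34,2) = 34!/(2!×32!) = 561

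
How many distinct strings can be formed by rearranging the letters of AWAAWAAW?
8! / (3! × 5!) = 56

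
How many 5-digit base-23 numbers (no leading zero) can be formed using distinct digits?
First digit: 22 choices (nonzero). Then descending: 22 × 22 × 21 × 20 × 19 = 3862320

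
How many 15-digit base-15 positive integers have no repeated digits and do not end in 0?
Last digit: 14 nonzero choices. First digit: 13 (nonzero, ≠last). Middle 13: P(13,13) = 6227020800. Total = 1133317785600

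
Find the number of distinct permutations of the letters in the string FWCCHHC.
7! / (1! × 2! × 3! × 1!) = 420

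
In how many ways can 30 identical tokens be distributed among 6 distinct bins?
C(30+6-1, 6-1) = C(35, 5) = 324632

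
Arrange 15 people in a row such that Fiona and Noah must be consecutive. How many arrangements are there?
Treat the 2 as one block: (15-2+1)! × 2! = 87178291200 × 2 = 174356582400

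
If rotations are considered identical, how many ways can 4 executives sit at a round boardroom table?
Circular: fix one position, arrange the rest. (4-1)! = 6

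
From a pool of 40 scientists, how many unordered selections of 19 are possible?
C(40,19) = 40!/(19!×21!) = 131282408400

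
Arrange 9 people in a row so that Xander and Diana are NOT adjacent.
Total - adjacent = 9! - (9-1)!×2 = 362880 - 80640 = 282240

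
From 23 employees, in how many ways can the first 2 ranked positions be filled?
P(23,2) = 23!/(23-2)! = 506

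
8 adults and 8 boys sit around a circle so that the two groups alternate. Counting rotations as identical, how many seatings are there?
Fix one of the adults: (8-1)! ways for the remaining adults, × 8! ways for the boys = 5040 × 40320 = 203212800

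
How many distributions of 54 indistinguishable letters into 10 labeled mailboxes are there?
C(54+10-1, 10-1) = C(63, 9) = 23667689815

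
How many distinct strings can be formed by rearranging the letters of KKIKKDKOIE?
10! / (1! × 1! × 1! × 5! × 2!) = 15120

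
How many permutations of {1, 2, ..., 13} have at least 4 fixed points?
Exactly j fixed points: C(13,j)·!(13-j); sum over j ≥ 4 (derangement numbers via !m = (m-1)·(!(m-1) + !(m-2)): !0..!9 = 1, 0, 1, 2, 9, 44, 265, 1854, 14833, 133496). Σ_{j=4}^{13} C(13,j)·!(13-j) = C(13,4)·!9 + C(13,5)·!8 + C(13,6)·!7 + C(13,7)·!6 + C(13,8)·!5 + C(13,9)·!4 + C(13,10)·!3 + C(13,11)·!2 + C(13,12)·!1 + C(13,13)·!0 = 715·133496 + 1287·14833 + 1716·1854 + 1716·265 + 1287·44 + 715·9 + 286·2 + 78·1 + 13·0 + 1·1 = 118239629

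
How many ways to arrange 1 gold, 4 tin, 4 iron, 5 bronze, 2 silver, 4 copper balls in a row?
20! / (1! × 4! × 4! × 5! × 2! × 4!) = 733296564000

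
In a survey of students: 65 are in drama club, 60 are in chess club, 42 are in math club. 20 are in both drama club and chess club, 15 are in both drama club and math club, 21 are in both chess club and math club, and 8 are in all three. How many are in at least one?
|A∪B∪C| = 65+60+42-20-15-21+8 = 119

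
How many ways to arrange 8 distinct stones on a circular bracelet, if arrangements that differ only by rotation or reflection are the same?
(8-1)!/2 = 5040/2 = 2520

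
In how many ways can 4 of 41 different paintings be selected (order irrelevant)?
C(41,4) = 41!/(4!×37!) = 101270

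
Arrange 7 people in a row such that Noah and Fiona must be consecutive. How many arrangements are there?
Treat the 2 as one block: (7-2+1)! × 2! = 720 × 2 = 1440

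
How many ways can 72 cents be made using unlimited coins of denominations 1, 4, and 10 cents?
Coefficient of x^72 in 1/(1-x^1) · 1/(1-x^4) · 1/(1-x^10). Case on j = number of 10-cent coins (j = 0..7); remainder r = 72 - 10j is made from {1,4} in ⌊r/4⌋+1 ways. r = 72, 62, 52, 42, 32, 22, 12, 2 → 19 + 16 + 14 + 11 + 9 + 6 + 4 + 1 = 80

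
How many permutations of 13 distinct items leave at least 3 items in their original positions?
Exactly j fixed points: C(13,j)·!(13-j); sum over j ≥ 3 (derangement numbers via !m = (m-1)·(!(m-1) + !(m-2)): !0..!10 = 1, 0, 1, 2, 9, 44, 265, 1854, 14833, 133496, 1334961). Σ_{j=3}^{13} C(13,j)·!(13-j) = C(13,3)·!10 + C(13,4)·!9 + C(13,5)·!8 + C(13,6)·!7 + C(13,7)·!6 + C(13,8)·!5 + C(13,9)·!4 + C(13,10)·!3 + C(13,11)·!2 + C(13,12)·!1 + C(13,13)·!0 = 286·1334961 + 715·133496 + 1287·14833 + 1716·1854 + 1716·265 + 1287·44 + 715·9 + 286·2 + 78·1 + 13·0 + 1·1 = 500038475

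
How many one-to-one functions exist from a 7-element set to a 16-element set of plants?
P(16,7) = 16!/(16-7)! = 57657600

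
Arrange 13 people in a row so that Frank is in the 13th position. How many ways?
Fix one position: (13-1)! = 479001600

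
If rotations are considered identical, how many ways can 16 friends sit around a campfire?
Circular: fix one position, arrange the rest. (16-1)! = 1307674368000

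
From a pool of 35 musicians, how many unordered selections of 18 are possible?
C(35,18) = 35!/(18!×17!) = 4537567650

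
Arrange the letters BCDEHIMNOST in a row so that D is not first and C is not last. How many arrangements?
By inclusion-exclusion: 11! - 2×(11-1)! + (11-2)! = 39916800 - 7257600 + 362880 = 33022080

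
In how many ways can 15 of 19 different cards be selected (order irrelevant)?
C(19,15) = 19!/(15!×4!) = 3876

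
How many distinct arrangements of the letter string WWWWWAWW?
8! / (1! × 7!) = 8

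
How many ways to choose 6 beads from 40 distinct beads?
C(40,6) = 40!/(6!×34!) = 3838380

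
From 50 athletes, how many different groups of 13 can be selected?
C(50,13) = 50!/(13!×37!) = 354860518600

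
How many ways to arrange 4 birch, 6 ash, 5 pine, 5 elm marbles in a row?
20! / (4! × 6! × 5! × 5!) = 9777287520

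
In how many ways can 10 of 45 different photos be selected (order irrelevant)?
C(45,10) = 45!/(10!×35!) = 3190187286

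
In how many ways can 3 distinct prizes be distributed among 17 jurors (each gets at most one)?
P(17,3) = 17!/(17-3)! = 4080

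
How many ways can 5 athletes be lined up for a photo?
5! = 120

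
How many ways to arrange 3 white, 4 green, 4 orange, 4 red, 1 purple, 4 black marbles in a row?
20! / (3! × 4! × 4! × 4! × 1! × 4!) = 1222160940000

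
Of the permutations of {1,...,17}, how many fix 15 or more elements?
Exactly j fixed points: C(17,j)·!(17-j); sum over j ≥ 15 (derangement numbers via !m = (m-1)·(!(m-1) + !(m-2)): !0..!2 = 1, 0, 1). Σ_{j=15}^{17} C(17,j)·!(17-j) = C(17,15)·!2 + C(17,16)·!1 + C(17,17)·!0 = 136·1 + 17·0 + 1·1 = 137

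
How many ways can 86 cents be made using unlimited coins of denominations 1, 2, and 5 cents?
Coefficient of x^86 in 1/(1-x^1) · 1/(1-x^2) · 1/(1-x^5). Case on j = number of 5-cent coins (j = 0..17); remainder r = 86 - 5j is made from {1,2} in ⌊r/2⌋+1 ways. r = 86, 81, 76, 71, 66, 61, 56, 51, 46, 41, 36, 31, 26, 21, 16, 11, 6, 1 → 44 + 41 + 39 + 36 + 34 + 31 + 29 + 26 + 24 + 21 + 19 + 16 + 14 + 11 + 9 + 6 + 4 + 1 = 405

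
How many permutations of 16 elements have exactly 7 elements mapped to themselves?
Choose the 7 fixed points C(16,7) = 11440, derange the rest: !9 = Σ_{j=0}^{9} (-1)^j·9!/j! = 362880 - 362880 + 181440 - 60480 + 15120 - 3024 + 504 - 72 + 9 - 1 = 133496. Product = 11440 × 133496 = 1527194240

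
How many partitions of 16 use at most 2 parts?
By conjugation, equals partitions of 16 into parts ≤ 2. Let r_j(i) = number of partitions of i into parts ≤ j, for i = 0..16. r_1(i) = 1 for all i; r_j(i) = r_{j-1}(i) + r_j(i-j). Rows j = 2..2: ≤2: 1 1 2 2 3 3 4 4 5 5 6 6 7 7 8 8 9. r_2(16) = 9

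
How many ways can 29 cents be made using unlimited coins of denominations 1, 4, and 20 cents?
Coefficient of x^29 in 1/(1-x^1) · 1/(1-x^4) · 1/(1-x^20). Case on j = number of 20-cent coins (j = 0..1); remainder r = 29 - 20j is made from {1,4} in ⌊r/4⌋+1 ways. r = 29, 9 → 8 + 3 = 11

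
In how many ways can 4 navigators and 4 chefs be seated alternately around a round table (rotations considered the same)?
Fix one of the navigators: (4-1)! ways for the remaining navigators, × 4! ways for the chefs = 6 × 24 = 144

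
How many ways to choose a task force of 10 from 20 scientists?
C(20,10) = 20!/(10!×10!) = 184756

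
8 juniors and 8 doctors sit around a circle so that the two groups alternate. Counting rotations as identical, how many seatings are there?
Fix one of the juniors: (8-1)! ways for the remaining juniors, × 8! ways for the doctors = 5040 × 40320 = 203212800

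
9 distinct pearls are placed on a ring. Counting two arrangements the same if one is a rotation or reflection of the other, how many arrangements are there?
(9-1)!/2 = 40320/2 = 20160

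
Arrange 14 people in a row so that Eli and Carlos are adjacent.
Treat as block: (14-1)! × 2! = 6227020800 × 2 = 12454041600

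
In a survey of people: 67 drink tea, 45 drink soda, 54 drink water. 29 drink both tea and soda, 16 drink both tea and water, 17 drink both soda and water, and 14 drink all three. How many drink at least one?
|A∪B∪C| = 67+45+54-29-16-17+14 = 118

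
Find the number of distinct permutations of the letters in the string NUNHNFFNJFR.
11! / (3! × 1! × 1! × 1! × 1! × 4!) = 277200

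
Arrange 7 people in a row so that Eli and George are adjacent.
Treat as block: (7-1)! × 2! = 720 × 2 = 1440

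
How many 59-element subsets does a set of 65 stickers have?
C(65,59) = 65!/(59!×6!) = 82598880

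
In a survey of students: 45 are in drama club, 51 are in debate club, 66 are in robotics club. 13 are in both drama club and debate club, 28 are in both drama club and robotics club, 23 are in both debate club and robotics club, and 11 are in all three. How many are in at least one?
|A∪B∪C| = 45+51+66-13-28-23+11 = 109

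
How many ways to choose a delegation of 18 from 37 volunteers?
C(37,18) = 37!/(18!×19!) = 17672631900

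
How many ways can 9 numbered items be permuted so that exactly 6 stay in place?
Choose the 6 fixed points C(9,6) = 84, derange the rest: !3 = Σ_{j=0}^{3} (-1)^j·3!/j! = 6 - 6 + 3 - 1 = 2. Product = 84 × 2 = 168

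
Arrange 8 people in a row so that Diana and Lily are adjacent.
Treat as block: (8-1)! × 2! = 5040 × 2 = 10080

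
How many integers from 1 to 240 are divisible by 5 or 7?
⌊240/5⌋ + ⌊240/7⌋ - ⌊240/35⌋ = 48 + 34 - 6 = 76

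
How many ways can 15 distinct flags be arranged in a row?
15! = 1307674368000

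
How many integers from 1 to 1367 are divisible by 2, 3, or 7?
⌊1367/2⌋+⌊1367/3⌋+⌊1367/7⌋ - ⌊1367/6⌋-⌊1367/14⌋-⌊1367/21⌋ + ⌊1367/42⌋ = 683+455+195 - 227-97-65 + 32 = 976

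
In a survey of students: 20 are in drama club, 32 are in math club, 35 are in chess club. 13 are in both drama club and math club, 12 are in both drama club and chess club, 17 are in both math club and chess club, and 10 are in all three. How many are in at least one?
|A∪B∪C| = 20+32+35-13-12-17+10 = 55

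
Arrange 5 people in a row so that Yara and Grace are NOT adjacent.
Total - adjacent = 5! - (5-1)!×2 = 120 - 48 = 72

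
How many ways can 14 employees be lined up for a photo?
14! = 87178291200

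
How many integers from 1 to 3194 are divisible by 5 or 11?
⌊3194/5⌋ + ⌊3194/11⌋ - ⌊3194/55⌋ = 638 + 290 - 58 = 870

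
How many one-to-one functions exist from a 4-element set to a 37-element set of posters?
P(37,4) = 37!/(37-4)! = 1585080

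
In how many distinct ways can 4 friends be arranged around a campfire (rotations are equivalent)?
Circular: fix one position, arrange the rest. (4-1)! = 6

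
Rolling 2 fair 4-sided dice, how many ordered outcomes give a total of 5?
Coefficient of x^5 in (x + x² + ... + x^4)^2. By inclusion-exclusion on dice exceeding 4: Σ_j (-1)^j C(2,j)·C(5-1-4j, 1) = C(2,0)·C(4,1) = 1·4 = 4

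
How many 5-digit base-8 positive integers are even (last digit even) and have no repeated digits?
Last∈{0,2,4,6}. Last=0: 840. Last nonzero: 3×6×P(6,3) = 2160. Total = 3000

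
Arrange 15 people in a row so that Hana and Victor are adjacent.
Treat as block: (15-1)! × 2! = 87178291200 × 2 = 174356582400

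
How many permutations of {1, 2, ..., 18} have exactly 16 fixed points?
Choose the 16 fixed points C(18,16) = 153, derange the rest: !2 = Σ_{j=0}^{2} (-1)^j·2!/j! = 2 - 2 + 1 = 1. Product = 153 × 1 = 153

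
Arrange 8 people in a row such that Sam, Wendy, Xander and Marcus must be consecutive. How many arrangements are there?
Treat the 4 as one block: (8-4+1)! × 4! = 120 × 24 = 2880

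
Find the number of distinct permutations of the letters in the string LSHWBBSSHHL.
11! / (2! × 3! × 1! × 3! × 2!) = 277200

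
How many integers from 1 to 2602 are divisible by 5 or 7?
⌊2602/5⌋ + ⌊2602/7⌋ - ⌊2602/35⌋ = 520 + 371 - 74 = 817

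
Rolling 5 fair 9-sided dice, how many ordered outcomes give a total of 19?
Coefficient of x^19 in (x + x² + ... + x^9)^5. By inclusion-exclusion on dice exceeding 9: Σ_j (-1)^j C(5,j)·C(19-1-9j, 4) = C(5,0)·C(18,4) - C(5,1)·C(9,4) = 1·3060 - 5·126 = 2430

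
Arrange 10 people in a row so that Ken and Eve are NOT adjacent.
Total - adjacent = 10! - (10-1)!×2 = 3628800 - 725760 = 2903040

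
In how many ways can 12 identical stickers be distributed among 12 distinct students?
C(12+12-1, 12-1) = C(23, 11) = 1352078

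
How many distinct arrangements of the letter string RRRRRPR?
7! / (1! × 6!) = 7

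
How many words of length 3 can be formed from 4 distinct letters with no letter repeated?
P(4,3) = 4!/(4-3)! = 24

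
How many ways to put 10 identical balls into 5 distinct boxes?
C(10+5-1, 5-1) = C(14, 4) = 1001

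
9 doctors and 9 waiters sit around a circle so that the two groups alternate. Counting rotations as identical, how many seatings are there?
Fix one of the doctors: (9-1)! ways for the remaining doctors, × 9! ways for the waiters = 40320 × 362880 = 14631321600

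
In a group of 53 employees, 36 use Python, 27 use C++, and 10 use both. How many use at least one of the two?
|A∪B| = |A| + |B| - |A∩B| = 36 + 27 - 10 = 53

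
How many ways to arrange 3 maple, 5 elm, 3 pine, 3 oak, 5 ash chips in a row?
19! / (3! × 5! × 3! × 3! × 5!) = 39109150080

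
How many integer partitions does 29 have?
Pentagonal recurrence p(n) = p(n-1) + p(n-2) - p(n-5) - p(n-7) + p(n-12) + p(n-15) - ... gives p(0..28) = 1, 1, 2, 3, 5, 7, 11, 15, 22, 30, 42, 56, 77, 101, 135, 176, 231, 297, 385, 490, 627, 792, 1002, 1255, 1575, 1958, 2436, 3010, 3718. p(29) = p(28) + p(27) - p(24) - p(22) + p(17) + p(14) - p(7) - p(3) = 3718 + 3010 - 1575 - 1002 + 297 + 135 - 15 - 3 = 4565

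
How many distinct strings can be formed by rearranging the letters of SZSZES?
6! / (1! × 3! × 2!) = 60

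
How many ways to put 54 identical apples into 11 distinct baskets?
C(54+11-1, 11-1) = C(64, 10) = 151473214816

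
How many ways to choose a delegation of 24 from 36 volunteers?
C(36,24) = 36!/(24!×12!) = 1251677700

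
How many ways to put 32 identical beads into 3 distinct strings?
C(32+3-1, 3-1) = C(34, 2) = 561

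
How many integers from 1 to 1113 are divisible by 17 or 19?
⌊1113/17⌋ + ⌊1113/19⌋ - ⌊1113/323⌋ = 65 + 58 - 3 = 120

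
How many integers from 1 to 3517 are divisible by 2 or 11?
⌊3517/2⌋ + ⌊3517/11⌋ - ⌊3517/22⌋ = 1758 + 319 - 159 = 1918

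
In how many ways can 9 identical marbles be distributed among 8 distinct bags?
C(9+8-1, 8-1) = C(16, 7) = 11440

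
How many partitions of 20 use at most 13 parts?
By conjugation, equals partitions of 20 into parts ≤ 13. Let r_j(i) = number of partitions of i into parts ≤ j, for i = 0..20. r_1(i) = 1 for all i; r_j(i) = r_{j-1}(i) + r_j(i-j). Rows j = 2..13: ≤2: 1 1 2 2 3 3 4 4 5 5 6 6 7 7 8 8 9 9 10 10 11; ≤3: 1 1 2 3 4 5 7 8 10 12 14 16 19 21 24 27 30 33 37 40 44; ≤4: 1 1 2 3 5 6 9 11 15 18 23 27 34 39 47 54 64 72 84 94 108; ≤5: 1 1 2 3 5 7 10 13 18 23 30 37 47 57 70 84 101 119 141 164 192; ≤6: 1 1 2 3 5 7 11 14 20 26 35 44 58 71 90 110 136 163 199 235 282; ≤7: 1 1 2 3 5 7 11 15 21 28 38 49 65 82 105 131 164 201 248 300 364; ≤8: 1 1 2 3 5 7 11 15 22 29 40 52 70 89 116 146 186 230 288 352 434; ≤9: 1 1 2 3 5 7 11 15 22 30 41 54 73 94 123 157 201 252 318 393 488; ≤10: 1 1 2 3 5 7 11 15 22 30 42 55 75 97 128 164 212 267 340 423 530; ≤11: 1 1 2 3 5 7 11 15 22 30 42 56 76 99 131 169 219 278 355 445 560; ≤12: 1 1 2 3 5 7 11 15 22 30 42 56 77 100 133 172 224 285 366 460 582; ≤13: 1 1 2 3 5 7 11 15 22 30 42 56 77 101 134 174 227 290 373 471 597. r_13(20) = 597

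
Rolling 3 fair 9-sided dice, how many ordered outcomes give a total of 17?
Coefficient of x^17 in (x + x² + ... + x^9)^3. By inclusion-exclusion on dice exceeding 9: Σ_j (-1)^j C(3,j)·C(17-1-9j, 2) = C(3,0)·C(16,2) - C(3,1)·C(7,2) = 1·120 - 3·21 = 57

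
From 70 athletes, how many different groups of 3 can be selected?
C(70,3) = 70!/(3!×67!) = 54740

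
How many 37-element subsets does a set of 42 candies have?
C(42,37) = 42!/(37!×5!) = 850668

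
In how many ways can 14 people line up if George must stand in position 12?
Fix one position: (14-1)! = 6227020800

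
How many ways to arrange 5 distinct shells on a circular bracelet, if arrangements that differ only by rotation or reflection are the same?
(5-1)!/2 = 24/2 = 12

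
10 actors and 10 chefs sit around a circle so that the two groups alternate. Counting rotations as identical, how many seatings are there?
Fix one of the actors: (10-1)! ways for the remaining actors, × 10! ways for the chefs = 362880 × 3628800 = 1316818944000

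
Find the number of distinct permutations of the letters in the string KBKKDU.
6! / (1! × 1! × 3! × 1!) = 120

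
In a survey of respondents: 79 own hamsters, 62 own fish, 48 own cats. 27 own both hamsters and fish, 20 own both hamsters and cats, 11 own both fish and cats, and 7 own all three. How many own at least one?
|A∪B∪C| = 79+62+48-27-20-11+7 = 138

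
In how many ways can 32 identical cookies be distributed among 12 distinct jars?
C(32+12-1, 12-1) = C(43, 11) = 5752004349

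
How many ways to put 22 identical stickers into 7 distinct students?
C(22+7-1, 7-1) = C(28, 6) = 376740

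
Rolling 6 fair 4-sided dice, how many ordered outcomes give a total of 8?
Coefficient of x^8 in (x + x² + ... + x^4)^6. By inclusion-exclusion on dice exceeding 4: Σ_j (-1)^j C(6,j)·C(8-1-4j, 5) = C(6,0)·C(7,5) = 1·21 = 21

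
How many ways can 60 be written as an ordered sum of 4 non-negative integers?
C(60+4-1, 4-1) = C(63, 3) = 39711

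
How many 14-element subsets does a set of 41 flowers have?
C(41,14) = 41!/(14!×27!) = 35240152720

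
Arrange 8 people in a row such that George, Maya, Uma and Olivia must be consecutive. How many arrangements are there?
Treat the 4 as one block: (8-4+1)! × 4! = 120 × 24 = 2880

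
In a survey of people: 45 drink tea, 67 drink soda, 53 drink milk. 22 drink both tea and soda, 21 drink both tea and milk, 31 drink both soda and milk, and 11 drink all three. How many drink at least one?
|A∪B∪C| = 45+67+53-22-21-31+11 = 102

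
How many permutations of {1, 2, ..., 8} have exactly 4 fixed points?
Choose the 4 fixed points C(8,4) = 70, derange the rest: !4 = Σ_{j=0}^{4} (-1)^j·4!/j! = 24 - 24 + 12 - 4 + 1 = 9. Product = 70 × 9 = 630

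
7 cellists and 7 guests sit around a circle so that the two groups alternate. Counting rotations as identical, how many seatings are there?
Fix one of the cellists: (7-1)! ways for the remaining cellists, × 7! ways for the guests = 720 × 5040 = 3628800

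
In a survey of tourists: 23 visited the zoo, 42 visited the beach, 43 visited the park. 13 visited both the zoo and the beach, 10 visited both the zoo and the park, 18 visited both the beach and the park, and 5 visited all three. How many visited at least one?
|A∪B∪C| = 23+42+43-13-10-18+5 = 72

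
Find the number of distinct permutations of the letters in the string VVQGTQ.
6! / (2! × 2! × 1! × 1!) = 180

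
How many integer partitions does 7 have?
Pentagonal recurrence p(n) = p(n-1) + p(n-2) - p(n-5) - p(n-7) + p(n-12) + p(n-15) - ... gives p(0..6) = 1, 1, 2, 3, 5, 7, 11. p(7) = p(6) + p(5) - p(2) - p(0) = 11 + 7 - 2 - 1 = 15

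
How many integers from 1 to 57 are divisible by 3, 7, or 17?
⌊57/3⌋+⌊57/7⌋+⌊57/17⌋ - ⌊57/21⌋-⌊57/51⌋-⌊57/119⌋ + ⌊57/357⌋ = 19+8+3 - 2-1-0 + 0 = 27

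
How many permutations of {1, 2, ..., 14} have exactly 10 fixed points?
Choose the 10 fixed points C(14,10) = 1001, derange the rest: !4 = Σ_{j=0}^{4} (-1)^j·4!/j! = 24 - 24 + 12 - 4 + 1 = 9. Product = 1001 × 9 = 9009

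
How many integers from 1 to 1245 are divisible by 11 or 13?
⌊1245/11⌋ + ⌊1245/13⌋ - ⌊1245/143⌋ = 113 + 95 - 8 = 200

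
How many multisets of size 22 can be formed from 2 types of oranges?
C(22+2-1, 2-1) = C(23, 1) = 23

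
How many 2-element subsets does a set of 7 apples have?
C(7,2) = 7!/(2!×5!) = 21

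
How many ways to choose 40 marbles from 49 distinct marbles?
C(49,40) = 49!/(40!×9!) = 2054455634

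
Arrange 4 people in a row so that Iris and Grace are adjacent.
Treat as block: (4-1)! × 2! = 6 × 2 = 12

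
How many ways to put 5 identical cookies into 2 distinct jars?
C(5+2-1, 2-1) = C(6, 1) = 6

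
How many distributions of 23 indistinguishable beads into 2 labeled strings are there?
C(23+2-1, 2-1) = C(24, 1) = 24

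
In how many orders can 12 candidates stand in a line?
12! = 479001600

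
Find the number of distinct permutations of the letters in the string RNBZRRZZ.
8! / (3! × 3! × 1! × 1!) = 1120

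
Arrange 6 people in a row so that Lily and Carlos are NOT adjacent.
Total - adjacent = 6! - (6-1)!×2 = 720 - 240 = 480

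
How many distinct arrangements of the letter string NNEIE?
5! / (2! × 1! × 2!) = 30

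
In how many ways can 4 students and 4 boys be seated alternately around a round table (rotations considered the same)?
Fix one of the students: (4-1)! ways for the remaining students, × 4! ways for the boys = 6 × 24 = 144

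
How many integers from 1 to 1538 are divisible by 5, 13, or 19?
⌊1538/5⌋+⌊1538/13⌋+⌊1538/19⌋ - ⌊1538/65⌋-⌊1538/95⌋-⌊1538/247⌋ + ⌊1538/1235⌋ = 307+118+80 - 23-16-6 + 1 = 461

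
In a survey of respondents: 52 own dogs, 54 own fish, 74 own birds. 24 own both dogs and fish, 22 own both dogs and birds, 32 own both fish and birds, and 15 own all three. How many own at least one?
|A∪B∪C| = 52+54+74-24-22-32+15 = 117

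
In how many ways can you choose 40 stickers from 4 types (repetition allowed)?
C(40+4-1, 4-1) = C(43, 3) = 12341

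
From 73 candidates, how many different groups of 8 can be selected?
C(73,8) = 73!/(8!×65!) = 13442126049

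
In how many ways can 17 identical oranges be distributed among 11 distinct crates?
C(17+11-1, 11-1) = C(27, 10) = 8436285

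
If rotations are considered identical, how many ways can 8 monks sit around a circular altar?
Circular: fix one position, arrange the rest. (8-1)! = 5040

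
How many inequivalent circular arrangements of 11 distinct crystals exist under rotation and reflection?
(11-1)!/2 = 3628800/2 = 1814400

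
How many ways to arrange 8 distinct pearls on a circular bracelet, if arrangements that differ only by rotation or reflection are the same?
(8-1)!/2 = 5040/2 = 2520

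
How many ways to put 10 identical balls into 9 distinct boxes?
C(10+9-1, 9-1) = C(18, 8) = 43758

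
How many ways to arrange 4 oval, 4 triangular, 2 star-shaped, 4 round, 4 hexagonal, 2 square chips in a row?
20! / (4! × 4! × 2! × 4! × 4! × 2!) = 1833241410000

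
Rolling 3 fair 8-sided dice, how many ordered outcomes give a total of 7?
Coefficient of x^7 in (x + x² + ... + x^8)^3. By inclusion-exclusion on dice exceeding 8: Σ_j (-1)^j C(3,j)·C(7-1-8j, 2) = C(3,0)·C(6,2) = 1·15 = 15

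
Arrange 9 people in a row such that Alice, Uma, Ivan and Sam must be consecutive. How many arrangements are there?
Treat the 4 as one block: (9-4+1)! × 4! = 720 × 24 = 17280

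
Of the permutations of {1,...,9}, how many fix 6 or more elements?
Exactly j fixed points: C(9,j)·!(9-j); sum over j ≥ 6 (derangement numbers via !m = (m-1)·(!(m-1) + !(m-2)): !0..!3 = 1, 0, 1, 2). Σ_{j=6}^{9} C(9,j)·!(9-j) = C(9,6)·!3 + C(9,7)·!2 + C(9,8)·!1 + C(9,9)·!0 = 84·2 + 36·1 + 9·0 + 1·1 = 205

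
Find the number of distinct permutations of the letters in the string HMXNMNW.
7! / (2! × 1! × 2! × 1! × 1!) = 1260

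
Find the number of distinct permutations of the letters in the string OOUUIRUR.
8! / (3! × 2! × 1! × 2!) = 1680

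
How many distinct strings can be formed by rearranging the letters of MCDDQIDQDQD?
11! / (1! × 1! × 5! × 1! × 3!) = 55440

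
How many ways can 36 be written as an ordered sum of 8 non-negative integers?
C(36+8-1, 8-1) = C(43, 7) = 32224114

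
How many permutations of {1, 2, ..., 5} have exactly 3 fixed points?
Choose the 3 fixed points C(5,3) = 10, derange the rest: !2 = Σ_{j=0}^{2} (-1)^j·2!/j! = 2 - 2 + 1 = 1. Product = 10 × 1 = 10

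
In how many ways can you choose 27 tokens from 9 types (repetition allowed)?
C(27+9-1, 9-1) = C(35, 8) = 23535820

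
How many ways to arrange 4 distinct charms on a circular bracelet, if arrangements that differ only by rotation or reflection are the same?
(4-1)!/2 = 6/2 = 3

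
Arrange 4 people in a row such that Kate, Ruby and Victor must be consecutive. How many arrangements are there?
Treat the 3 as one block: (4-3+1)! × 3! = 2 × 6 = 12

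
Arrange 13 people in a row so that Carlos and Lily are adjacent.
Treat as block: (13-1)! × 2! = 479001600 × 2 = 958003200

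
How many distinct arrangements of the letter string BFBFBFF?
7! / (4! × 3!) = 35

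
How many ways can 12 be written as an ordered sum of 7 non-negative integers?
C(12+7-1, 7-1) = C(18, 6) = 18564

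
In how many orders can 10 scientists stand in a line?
10! = 3628800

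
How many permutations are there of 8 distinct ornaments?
8! = 40320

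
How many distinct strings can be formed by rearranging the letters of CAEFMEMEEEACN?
13! / (2! × 5! × 2! × 1! × 1! × 2!) = 6486480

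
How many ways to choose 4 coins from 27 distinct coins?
C(27,4) = 27!/(4!×23!) = 17550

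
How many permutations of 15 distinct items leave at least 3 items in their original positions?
Exactly j fixed points: C(15,j)·!(15-j); sum over j ≥ 3 (derangement numbers via !m = (m-1)·(!(m-1) + !(m-2)): !0..!12 = 1, 0, 1, 2, 9, 44, 265, 1854, 14833, 133496, 1334961, 14684570, 176214841). Σ_{j=3}^{15} C(15,j)·!(15-j) = C(15,3)·!12 + C(15,4)·!11 + C(15,5)·!10 + C(15,6)·!9 + C(15,7)·!8 + C(15,8)·!7 + C(15,9)·!6 + C(15,10)·!5 + C(15,11)·!4 + C(15,12)·!3 + C(15,13)·!2 + C(15,14)·!1 + C(15,15)·!0 = 455·176214841 + 1365·14684570 + 3003·1334961 + 5005·133496 + 6435·14833 + 6435·1854 + 5005·265 + 3003·44 + 1365·9 + 455·2 + 105·1 + 15·0 + 1·1 = 105008078671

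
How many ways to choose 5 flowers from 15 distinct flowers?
C(15,5) = 15!/(5!×10!) = 3003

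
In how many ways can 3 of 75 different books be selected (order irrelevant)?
C(75,3) = 75!/(3!×72!) = 67525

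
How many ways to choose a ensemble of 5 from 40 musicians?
C(40,5) = 40!/(5!×35!) = 658008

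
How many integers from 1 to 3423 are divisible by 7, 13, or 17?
⌊3423/7⌋+⌊3423/13⌋+⌊3423/17⌋ - ⌊3423/91⌋-⌊3423/119⌋-⌊3423/221⌋ + ⌊3423/1547⌋ = 489+263+201 - 37-28-15 + 2 = 875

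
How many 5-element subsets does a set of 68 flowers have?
C(68,5) = 68!/(5!×63!) = 10424128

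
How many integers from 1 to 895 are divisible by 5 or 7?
⌊895/5⌋ + ⌊895/7⌋ - ⌊895/35⌋ = 179 + 127 - 25 = 281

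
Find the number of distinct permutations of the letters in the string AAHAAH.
6! / (4! × 2!) = 15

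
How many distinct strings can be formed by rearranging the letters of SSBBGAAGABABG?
13! / (4! × 2! × 4! × 3!) = 900900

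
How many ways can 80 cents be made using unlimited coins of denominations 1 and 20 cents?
Coefficient of x^80 in 1/(1-x^1) · 1/(1-x^20). Use j coins of 20 for j = 0..⌊80/20⌋ = 4, the rest in 1s: 4 + 1 = 5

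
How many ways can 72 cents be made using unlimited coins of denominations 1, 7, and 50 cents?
Coefficient of x^72 in 1/(1-x^1) · 1/(1-x^7) · 1/(1-x^50). Case on j = number of 50-cent coins (j = 0..1); remainder r = 72 - 50j is made from {1,7} in ⌊r/7⌋+1 ways. r = 72, 22 → 11 + 4 = 15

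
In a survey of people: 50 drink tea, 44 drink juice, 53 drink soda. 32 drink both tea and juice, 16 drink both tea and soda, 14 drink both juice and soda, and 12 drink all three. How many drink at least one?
|A∪B∪C| = 50+44+53-32-16-14+12 = 97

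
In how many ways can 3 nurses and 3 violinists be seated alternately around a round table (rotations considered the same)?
Fix one of the nurses: (3-1)! ways for the remaining nurses, × 3! ways for the violinists = 2 × 6 = 12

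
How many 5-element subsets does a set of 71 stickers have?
C(71,5) = 71!/(5!×66!) = 13019909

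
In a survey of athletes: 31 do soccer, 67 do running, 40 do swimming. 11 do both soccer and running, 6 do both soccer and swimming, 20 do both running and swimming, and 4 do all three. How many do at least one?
|A∪B∪C| = 31+67+40-11-6-20+4 = 105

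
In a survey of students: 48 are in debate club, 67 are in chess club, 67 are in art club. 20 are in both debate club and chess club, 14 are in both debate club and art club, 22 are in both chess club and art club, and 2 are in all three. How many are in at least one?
|A∪B∪C| = 48+67+67-20-14-22+2 = 128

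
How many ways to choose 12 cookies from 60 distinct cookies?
C(60,12) = 60!/(12!×48!) = 1399358844975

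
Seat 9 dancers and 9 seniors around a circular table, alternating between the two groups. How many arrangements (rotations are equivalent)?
Fix one of the dancers: (9-1)! ways for the remaining dancers, × 9! ways for the seniors = 40320 × 362880 = 14631321600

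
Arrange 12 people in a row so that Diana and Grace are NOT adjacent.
Total - adjacent = 12! - (12-1)!×2 = 479001600 - 79833600 = 399168000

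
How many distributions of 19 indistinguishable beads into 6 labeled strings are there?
C(19+6-1, 6-1) = C(24, 5) = 42504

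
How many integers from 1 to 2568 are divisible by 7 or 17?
⌊2568/7⌋ + ⌊2568/17⌋ - ⌊2568/119⌋ = 366 + 151 - 21 = 496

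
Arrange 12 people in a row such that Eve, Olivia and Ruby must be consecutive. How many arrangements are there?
Treat the 3 as one block: (12-3+1)! × 3! = 3628800 × 6 = 21772800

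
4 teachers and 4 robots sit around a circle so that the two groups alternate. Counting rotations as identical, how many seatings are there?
Fix one of the teachers: (4-1)! ways for the remaining teachers, × 4! ways for the robots = 6 × 24 = 144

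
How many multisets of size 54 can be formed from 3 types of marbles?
C(54+3-1, 3-1) = C(56, 2) = 1540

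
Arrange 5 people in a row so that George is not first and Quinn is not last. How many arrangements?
By inclusion-exclusion: 5! - 2×(5-1)! + (5-2)! = 120 - 48 + 6 = 78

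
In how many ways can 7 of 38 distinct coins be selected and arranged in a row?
P(38,7) = 38!/(38-7)! = 63606090240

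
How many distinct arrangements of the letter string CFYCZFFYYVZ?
11! / (2! × 2! × 3! × 3! × 1!) = 277200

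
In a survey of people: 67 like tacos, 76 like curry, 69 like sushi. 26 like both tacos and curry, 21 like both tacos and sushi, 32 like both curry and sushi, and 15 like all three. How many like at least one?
|A∪B∪C| = 67+76+69-26-21-32+15 = 148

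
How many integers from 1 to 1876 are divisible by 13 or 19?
⌊1876/13⌋ + ⌊1876/19⌋ - ⌊1876/247⌋ = 144 + 98 - 7 = 235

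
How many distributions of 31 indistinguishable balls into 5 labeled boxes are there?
C(31+5-1, 5-1) = C(35, 4) = 52360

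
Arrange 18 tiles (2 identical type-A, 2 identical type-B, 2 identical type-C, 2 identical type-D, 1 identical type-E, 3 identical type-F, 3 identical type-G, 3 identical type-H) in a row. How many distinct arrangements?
18! / (2! × 2! × 2! × 2! × 1! × 3! × 3! × 3!) = 1852538688000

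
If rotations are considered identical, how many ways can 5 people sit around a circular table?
Circular: fix one position, arrange the rest. (5-1)! = 24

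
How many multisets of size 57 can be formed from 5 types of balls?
C(57+5-1, 5-1) = C(61, 4) = 521855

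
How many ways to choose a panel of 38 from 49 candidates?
C(49,38) = 49!/(38!×11!) = 29135916264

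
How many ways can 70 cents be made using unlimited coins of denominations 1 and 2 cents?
Coefficient of x^70 in 1/(1-x^1) · 1/(1-x^2). Use j coins of 2 for j = 0..⌊70/2⌋ = 35, the rest in 1s: 35 + 1 = 36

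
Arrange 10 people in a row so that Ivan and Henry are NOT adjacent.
Total - adjacent = 10! - (10-1)!×2 = 3628800 - 725760 = 2903040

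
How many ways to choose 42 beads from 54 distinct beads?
C(54,42) = 54!/(42!×12!) = 343006888770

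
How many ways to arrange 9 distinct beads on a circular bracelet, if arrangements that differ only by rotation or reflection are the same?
(9-1)!/2 = 40320/2 = 20160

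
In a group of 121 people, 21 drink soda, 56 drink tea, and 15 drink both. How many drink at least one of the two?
|A∪B| = |A| + |B| - |A∩B| = 21 + 56 - 15 = 62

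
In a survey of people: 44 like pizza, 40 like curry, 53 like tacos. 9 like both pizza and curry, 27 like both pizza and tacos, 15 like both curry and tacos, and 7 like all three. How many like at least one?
|A∪B∪C| = 44+40+53-9-27-15+7 = 93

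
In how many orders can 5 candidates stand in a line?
5! = 120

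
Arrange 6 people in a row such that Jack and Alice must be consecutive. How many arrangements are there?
Treat the 2 as one block: (6-2+1)! × 2! = 120 × 2 = 240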